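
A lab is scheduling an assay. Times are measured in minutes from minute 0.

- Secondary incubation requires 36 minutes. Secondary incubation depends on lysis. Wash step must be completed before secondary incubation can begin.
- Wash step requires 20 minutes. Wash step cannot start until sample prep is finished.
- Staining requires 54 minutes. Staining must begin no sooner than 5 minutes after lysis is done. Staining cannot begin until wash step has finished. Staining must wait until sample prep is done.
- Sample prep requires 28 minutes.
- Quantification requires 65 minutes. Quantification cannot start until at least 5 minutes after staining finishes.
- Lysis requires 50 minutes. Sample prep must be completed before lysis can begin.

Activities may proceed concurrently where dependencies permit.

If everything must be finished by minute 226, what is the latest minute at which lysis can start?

47

Quantification must finish by minute 226; it takes 65 minutes, so it must start by 226 − 65 = minute 161.
Staining has to be done before quantification (must start by minute 161, minus 5-minute gap → minute 156). That means finishing by minute 156, i.e. starting by 156 − 54 = minute 102.
To finish by minute 226, secondary incubation (duration 36) must start no later than minute 190.
Lysis must finish in time for staining (must start by minute 102, minus 5-minute gap → minute 97); secondary incubation (must start by minute 190). The tightest is minute 97, so lysis must start by 97 − 50 = minute 47.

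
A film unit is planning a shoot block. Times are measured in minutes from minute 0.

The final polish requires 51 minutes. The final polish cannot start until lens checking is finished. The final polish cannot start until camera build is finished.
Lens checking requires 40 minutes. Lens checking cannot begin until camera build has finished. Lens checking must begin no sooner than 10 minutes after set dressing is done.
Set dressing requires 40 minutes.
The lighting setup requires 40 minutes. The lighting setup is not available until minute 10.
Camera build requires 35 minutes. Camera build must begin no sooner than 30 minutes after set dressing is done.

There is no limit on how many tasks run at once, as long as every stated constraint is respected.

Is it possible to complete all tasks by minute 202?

Yes

After its own release at minute 10, the lighting setup can start at minute 10 and finishes at minute 50.
Nothing blocks set dressing, so it runs from minute 0 to minute 40.
Camera build cannot begin until set dressing (finishes minute 40, plus 30-minute gap → minute 70). It runs from minute 70 to 70 + 35 = minute 105.
Lens checking has to wait for camera build (finishes minute 105); set dressing (finishes minute 40, plus 10-minute gap → minute 50). The latest of these is minute 105, so lens checking runs minute 105 to 105 + 40 = minute 145.
The final polish needs all of lens checking (finishes minute 145); camera build (finishes minute 105). That puts its earliest start at minute 145; it finishes at 145 + 51 = minute 196.
Every task is finished by minute 196, which is no later than the deadline of 202, so the schedule is feasible.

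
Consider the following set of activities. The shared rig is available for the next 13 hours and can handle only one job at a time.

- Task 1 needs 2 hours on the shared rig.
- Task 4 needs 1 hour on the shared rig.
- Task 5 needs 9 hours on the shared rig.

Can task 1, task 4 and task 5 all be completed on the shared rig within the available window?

Running back to back, the jobs need 2 + 1 + 9 = 12 hours on the shared rig.
Since 12 ≤ 13, they fit within the window.

Yes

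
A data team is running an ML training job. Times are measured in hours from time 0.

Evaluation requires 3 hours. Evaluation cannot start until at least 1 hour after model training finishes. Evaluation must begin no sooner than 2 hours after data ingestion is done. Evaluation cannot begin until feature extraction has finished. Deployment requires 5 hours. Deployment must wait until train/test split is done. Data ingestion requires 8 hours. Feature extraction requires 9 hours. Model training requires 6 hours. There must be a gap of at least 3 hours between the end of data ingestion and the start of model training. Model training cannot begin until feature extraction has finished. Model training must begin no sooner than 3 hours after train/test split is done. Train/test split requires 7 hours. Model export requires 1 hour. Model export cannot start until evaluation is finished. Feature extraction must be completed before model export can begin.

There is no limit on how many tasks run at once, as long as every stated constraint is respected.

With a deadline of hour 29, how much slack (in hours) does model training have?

Nothing blocks train/test split, so it runs from hour 0 to hour 7.
Nothing blocks feature extraction, so it runs from hour 0 to hour 9.
Nothing blocks data ingestion, so it runs from hour 0 to hour 8.
For model training: data ingestion (finishes hour 8, plus 3-hour gap → hour 11); feature extraction (finishes hour 9); train/test split (finishes hour 7, plus 3-hour gap → hour 10). Taking the maximum gives a start of hour 11, and it finishes at 11 + 6 = hour 17.

Working backward from the deadline:
Nothing follows model export; the deadline of hour 29 is its only limit. It must start by 29 − 1 = hour 28.
Evaluation must finish before model export (must start by hour 28). With a 3-hour duration, evaluation must start by 28 − 3 = hour 25.
Model training has to be done before evaluation (must start by hour 25, minus 1-hour gap → hour 24). That means finishing by hour 24, i.e. starting by 24 − 6 = hour 18.
So model training can start as early as hour 11 and as late as hour 18, giving 18 − 11 = 7 hours of slack.

7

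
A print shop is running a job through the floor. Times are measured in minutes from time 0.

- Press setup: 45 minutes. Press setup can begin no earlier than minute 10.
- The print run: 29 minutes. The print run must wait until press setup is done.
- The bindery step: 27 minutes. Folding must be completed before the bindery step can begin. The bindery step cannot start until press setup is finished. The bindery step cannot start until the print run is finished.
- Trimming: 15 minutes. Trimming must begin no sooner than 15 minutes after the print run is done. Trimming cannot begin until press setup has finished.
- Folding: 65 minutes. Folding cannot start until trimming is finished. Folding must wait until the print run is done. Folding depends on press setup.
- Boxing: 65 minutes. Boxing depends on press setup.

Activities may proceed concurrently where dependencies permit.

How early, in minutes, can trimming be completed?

After its own release at minute 10, press setup can start at minute 10 and finishes at minute 55.
The print run cannot begin until press setup (finishes minute 55). It runs from minute 55 to 55 + 29 = minute 84.
For trimming: the print run (finishes minute 84, plus 15-minute gap → minute 99); press setup (finishes minute 55). Taking the maximum gives a start of minute 99, and it finishes at 99 + 15 = minute 114.

114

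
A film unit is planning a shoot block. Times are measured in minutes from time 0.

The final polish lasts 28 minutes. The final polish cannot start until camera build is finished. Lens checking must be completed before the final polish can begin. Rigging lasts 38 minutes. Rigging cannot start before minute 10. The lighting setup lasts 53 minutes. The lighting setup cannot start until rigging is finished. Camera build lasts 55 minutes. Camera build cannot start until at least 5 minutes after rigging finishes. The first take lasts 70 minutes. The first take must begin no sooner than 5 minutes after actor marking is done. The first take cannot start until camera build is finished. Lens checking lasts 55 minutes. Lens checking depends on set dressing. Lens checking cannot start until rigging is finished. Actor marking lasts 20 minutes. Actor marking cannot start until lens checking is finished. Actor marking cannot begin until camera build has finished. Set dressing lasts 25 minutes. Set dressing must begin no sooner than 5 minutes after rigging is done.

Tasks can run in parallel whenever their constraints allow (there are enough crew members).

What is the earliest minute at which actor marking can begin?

Rigging cannot begin until its own release at minute 10. It runs from minute 10 to 10 + 38 = minute 48.
After rigging (finishes minute 48, plus 5-minute gap → minute 53), camera build can start at minute 53 and finishes at minute 108.
Set dressing waits on rigging (finishes minute 48, plus 5-minute gap → minute 53), so it starts at minute 53 and finishes at 53 + 25 = minute 78.
For lens checking: set dressing (finishes minute 78); rigging (finishes minute 48). Taking the maximum gives a start of minute 78, and it finishes at 78 + 55 = minute 133.
Actor marking waits on lens checking (finishes minute 133); camera build (finishes minute 108). The latest of these is minute 133, which is the earliest actor marking can start.

133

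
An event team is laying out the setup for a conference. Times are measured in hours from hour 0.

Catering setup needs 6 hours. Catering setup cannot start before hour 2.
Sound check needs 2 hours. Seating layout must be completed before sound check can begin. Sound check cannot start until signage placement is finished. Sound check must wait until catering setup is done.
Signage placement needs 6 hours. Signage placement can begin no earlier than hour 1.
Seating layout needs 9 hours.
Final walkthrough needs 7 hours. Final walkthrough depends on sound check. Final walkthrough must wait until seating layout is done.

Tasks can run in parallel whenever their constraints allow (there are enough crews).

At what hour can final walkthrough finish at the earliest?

18

Catering setup cannot begin until its own release at hour 2. It runs from hour 2 to 2 + 6 = hour 8.
After its own release at hour 1, signage placement can start at hour 1 and finishes at hour 7.
Seating layout can start immediately at hour 0; it finishes at hour 9.
Sound check has to wait for seating layout (finishes hour 9); signage placement (finishes hour 7); catering setup (finishes hour 8). The latest of these is hour 9, so sound check runs hour 9 to 9 + 2 = hour 11.
Final walkthrough has to wait for sound check (finishes hour 11); seating layout (finishes hour 9). The latest of these is hour 11, so final walkthrough runs hour 11 to 11 + 7 = hour 18.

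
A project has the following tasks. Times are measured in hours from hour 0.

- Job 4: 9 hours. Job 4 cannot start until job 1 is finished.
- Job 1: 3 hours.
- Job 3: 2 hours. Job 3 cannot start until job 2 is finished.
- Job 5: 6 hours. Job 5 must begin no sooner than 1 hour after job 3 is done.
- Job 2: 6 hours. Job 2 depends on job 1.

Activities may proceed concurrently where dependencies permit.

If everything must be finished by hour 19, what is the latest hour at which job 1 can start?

Nothing follows job 5; the deadline of hour 19 is its only limit. It must start by 19 − 6 = hour 13.
Job 3 has to be done before job 5 (must start by hour 13, minus 1-hour gap → hour 12). That means finishing by hour 12, i.e. starting by 12 − 2 = hour 10.
Job 2 has to be done before job 3 (must start by hour 10). That means finishing by hour 10, i.e. starting by 10 − 6 = hour 4.
Job 4 must finish by hour 19; it takes 9 hours, so it must start by 19 − 9 = hour 10.
For job 1: job 2 (must start by hour 4); job 4 (must start by hour 10). The most restrictive is hour 4; with a 3-hour duration, job 1 must start by hour 1.

1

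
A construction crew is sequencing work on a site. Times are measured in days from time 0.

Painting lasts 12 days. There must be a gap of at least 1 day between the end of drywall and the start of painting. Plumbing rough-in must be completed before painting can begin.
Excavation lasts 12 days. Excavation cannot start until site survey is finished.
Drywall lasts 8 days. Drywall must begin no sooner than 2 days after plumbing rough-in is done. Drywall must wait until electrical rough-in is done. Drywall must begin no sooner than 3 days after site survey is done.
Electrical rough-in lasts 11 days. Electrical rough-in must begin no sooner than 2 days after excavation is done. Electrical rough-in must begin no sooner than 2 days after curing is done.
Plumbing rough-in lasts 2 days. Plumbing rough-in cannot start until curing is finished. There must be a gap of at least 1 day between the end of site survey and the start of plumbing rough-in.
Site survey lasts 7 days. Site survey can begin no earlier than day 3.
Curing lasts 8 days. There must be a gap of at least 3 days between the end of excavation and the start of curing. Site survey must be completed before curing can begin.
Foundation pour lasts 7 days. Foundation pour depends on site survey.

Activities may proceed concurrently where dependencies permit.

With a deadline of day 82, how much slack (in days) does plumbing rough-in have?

24

Site survey waits on its own release at day 3, so it starts at day 3 and finishes at 3 + 7 = day 10.
After site survey (finishes day 10), excavation can start at day 10 and finishes at day 22.
Curing has to wait for excavation (finishes day 22, plus 3-day gap → day 25); site survey (finishes day 10). The latest of these is day 25, so curing runs day 25 to 25 + 8 = day 33.
Plumbing rough-in needs all of curing (finishes day 33); site survey (finishes day 10, plus 1-day gap → day 11). That puts its earliest start at day 33; it finishes at 33 + 2 = day 35.

Working backward from the deadline:
Painting has no dependents, so it just needs to finish by day 82. Starting by 82 − 12 = day 70 achieves that.
Drywall must finish before painting (must start by day 70, minus 1-day gap → day 69). With an 8-day duration, drywall must start by 69 − 8 = day 61.
For plumbing rough-in: drywall (must start by day 61, minus 2-day gap → day 59); painting (must start by day 70). The most restrictive is day 59; with a 2-day duration, plumbing rough-in must start by day 57.
So plumbing rough-in can start as early as day 33 and as late as day 57, giving 57 − 33 = 24 days of slack.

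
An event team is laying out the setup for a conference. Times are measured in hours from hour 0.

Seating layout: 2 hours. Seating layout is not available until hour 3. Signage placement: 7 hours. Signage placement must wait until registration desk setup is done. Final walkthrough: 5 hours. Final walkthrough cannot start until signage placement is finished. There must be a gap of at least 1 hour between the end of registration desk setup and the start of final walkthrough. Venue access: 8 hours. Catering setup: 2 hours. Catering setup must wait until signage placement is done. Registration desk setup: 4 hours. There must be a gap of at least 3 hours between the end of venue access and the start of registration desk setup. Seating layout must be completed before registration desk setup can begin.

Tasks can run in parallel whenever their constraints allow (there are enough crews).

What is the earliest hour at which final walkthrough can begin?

22

Seating layout cannot begin until its own release at hour 3. It runs from hour 3 to 3 + 2 = hour 5.
Venue access has no prerequisites, so it starts at hour 0 and finishes at hour 8.
Registration desk setup cannot start until venue access (finishes hour 8, plus 3-hour gap → hour 11); seating layout (finishes hour 5). The controlling bound is hour 11, so registration desk setup finishes at 11 + 4 = hour 15.
Signage placement waits on registration desk setup (finishes hour 15), so it starts at hour 15 and finishes at 15 + 7 = hour 22.
Final walkthrough waits on signage placement (finishes hour 22); registration desk setup (finishes hour 15, plus 1-hour gap → hour 16). The latest of these is hour 22, which is the earliest final walkthrough can start.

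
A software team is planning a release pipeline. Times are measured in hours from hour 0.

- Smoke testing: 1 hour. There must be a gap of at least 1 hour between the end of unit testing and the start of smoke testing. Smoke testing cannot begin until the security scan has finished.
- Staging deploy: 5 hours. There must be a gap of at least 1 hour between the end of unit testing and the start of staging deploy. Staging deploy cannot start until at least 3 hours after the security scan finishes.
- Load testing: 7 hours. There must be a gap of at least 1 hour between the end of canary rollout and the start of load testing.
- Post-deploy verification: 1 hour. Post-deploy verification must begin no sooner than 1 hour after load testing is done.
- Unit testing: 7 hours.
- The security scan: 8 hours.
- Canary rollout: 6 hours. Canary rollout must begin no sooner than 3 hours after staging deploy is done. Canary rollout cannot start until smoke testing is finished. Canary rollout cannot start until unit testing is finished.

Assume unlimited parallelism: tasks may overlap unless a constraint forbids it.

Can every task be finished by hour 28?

No

The security scan has no prerequisites, so it starts at hour 0 and finishes at hour 8.
Unit testing can start immediately at hour 0; it finishes at hour 7.
For smoke testing: unit testing (finishes hour 7, plus 1-hour gap → hour 8); the security scan (finishes hour 8). Taking the maximum gives a start of hour 8, and it finishes at 8 + 1 = hour 9.
Staging deploy needs all of unit testing (finishes hour 7, plus 1-hour gap → hour 8); the security scan (finishes hour 8, plus 3-hour gap → hour 11). That puts its earliest start at hour 11; it finishes at 11 + 5 = hour 16.
Canary rollout has to wait for staging deploy (finishes hour 16, plus 3-hour gap → hour 19); smoke testing (finishes hour 9); unit testing (finishes hour 7). The latest of these is hour 19, so canary rollout runs hour 19 to 19 + 6 = hour 25.
Load testing waits on canary rollout (finishes hour 25, plus 1-hour gap → hour 26), so it starts at hour 26 and finishes at 26 + 7 = hour 33.
After load testing (finishes hour 33, plus 1-hour gap → hour 34), post-deploy verification can start at hour 34 and finishes at hour 35.
The earliest everything can be done is hour 35, which is after the deadline of 28, so it is not possible.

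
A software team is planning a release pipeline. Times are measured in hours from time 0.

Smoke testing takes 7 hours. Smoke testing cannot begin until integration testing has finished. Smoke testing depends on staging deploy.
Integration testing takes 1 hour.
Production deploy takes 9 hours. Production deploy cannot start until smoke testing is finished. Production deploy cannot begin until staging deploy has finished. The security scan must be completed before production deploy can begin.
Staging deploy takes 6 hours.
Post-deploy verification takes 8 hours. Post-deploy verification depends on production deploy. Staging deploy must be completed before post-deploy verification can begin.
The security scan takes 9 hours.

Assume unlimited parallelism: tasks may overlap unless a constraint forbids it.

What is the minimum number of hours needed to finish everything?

30

Nothing blocks staging deploy, so it runs from hour 0 to hour 6.
The security scan can start immediately at hour 0; it finishes at hour 9.
Integration testing can start immediately at hour 0; it finishes at hour 1.
Smoke testing cannot start until integration testing (finishes hour 1); staging deploy (finishes hour 6). The controlling bound is hour 6, so smoke testing finishes at 6 + 7 = hour 13.
Production deploy cannot start until smoke testing (finishes hour 13); staging deploy (finishes hour 6); the security scan (finishes hour 9). The controlling bound is hour 13, so production deploy finishes at 13 + 9 = hour 22.
For post-deploy verification: production deploy (finishes hour 22); staging deploy (finishes hour 6). Taking the maximum gives a start of hour 22, and it finishes at 22 + 8 = hour 30.
All tasks are finished once the last one completes. Finish times: Integration testing at 1, The security scan at 9, Staging deploy at 6, Smoke testing at 13, Production deploy at 22, Post-deploy verification at 30. The latest is hour 30.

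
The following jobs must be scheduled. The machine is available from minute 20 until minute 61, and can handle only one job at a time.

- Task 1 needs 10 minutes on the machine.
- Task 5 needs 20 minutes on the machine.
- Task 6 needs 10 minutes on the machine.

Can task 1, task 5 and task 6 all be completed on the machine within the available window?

Yes

The machine window is 61 − 20 = 41 minutes.
Running back to back, the jobs need 10 + 20 + 10 = 40 minutes on the machine.
Since 40 ≤ 41, they fit within the window.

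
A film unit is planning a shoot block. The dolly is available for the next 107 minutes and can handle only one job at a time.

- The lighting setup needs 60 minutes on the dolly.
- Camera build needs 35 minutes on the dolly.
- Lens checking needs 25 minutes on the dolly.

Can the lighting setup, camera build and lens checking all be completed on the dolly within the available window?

No

Running back to back, the jobs need 60 + 35 + 25 = 120 minutes on the dolly.
Since 120 > 107, they cannot all fit.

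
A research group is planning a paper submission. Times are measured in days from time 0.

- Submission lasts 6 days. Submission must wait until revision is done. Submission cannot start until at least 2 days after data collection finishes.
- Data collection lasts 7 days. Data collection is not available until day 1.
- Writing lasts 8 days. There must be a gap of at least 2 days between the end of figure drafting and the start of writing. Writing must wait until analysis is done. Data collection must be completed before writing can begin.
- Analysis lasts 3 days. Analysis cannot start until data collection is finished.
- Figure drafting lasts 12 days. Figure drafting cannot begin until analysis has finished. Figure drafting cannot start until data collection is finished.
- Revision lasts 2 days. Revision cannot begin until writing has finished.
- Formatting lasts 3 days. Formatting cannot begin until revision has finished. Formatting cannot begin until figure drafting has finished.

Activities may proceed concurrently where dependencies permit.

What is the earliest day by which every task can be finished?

41

After its own release at day 1, data collection can start at day 1 and finishes at day 8.
After data collection (finishes day 8), analysis can start at day 8 and finishes at day 11.
Figure drafting has to wait for analysis (finishes day 11); data collection (finishes day 8). The latest of these is day 11, so figure drafting runs day 11 to 11 + 12 = day 23.
Writing has to wait for figure drafting (finishes day 23, plus 2-day gap → day 25); analysis (finishes day 11); data collection (finishes day 8). The latest of these is day 25, so writing runs day 25 to 25 + 8 = day 33.
After writing (finishes day 33), revision can start at day 33 and finishes at day 35.
Submission cannot start until revision (finishes day 35); data collection (finishes day 8, plus 2-day gap → day 10). The controlling bound is day 35, so submission finishes at 35 + 6 = day 41.
Formatting needs all of revision (finishes day 35); figure drafting (finishes day 23). That puts its earliest start at day 35; it finishes at 35 + 3 = day 38.
All tasks are finished once the last one completes. Finish times: Data collection at 8, Analysis at 11, Figure drafting at 23, Writing at 33, Revision at 35, Formatting at 38, Submission at 41. The latest is day 41.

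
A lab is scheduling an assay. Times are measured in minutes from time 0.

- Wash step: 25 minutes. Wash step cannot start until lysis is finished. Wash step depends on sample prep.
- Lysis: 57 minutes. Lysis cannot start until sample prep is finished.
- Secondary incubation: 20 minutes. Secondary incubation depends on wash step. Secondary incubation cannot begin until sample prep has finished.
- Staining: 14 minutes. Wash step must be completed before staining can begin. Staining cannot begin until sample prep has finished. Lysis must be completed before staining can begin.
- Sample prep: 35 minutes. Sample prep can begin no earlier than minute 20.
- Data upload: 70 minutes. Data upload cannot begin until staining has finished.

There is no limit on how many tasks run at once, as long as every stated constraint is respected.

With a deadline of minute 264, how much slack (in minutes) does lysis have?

43

After its own release at minute 20, sample prep can start at minute 20 and finishes at minute 55.
Lysis waits on sample prep (finishes minute 55), so it starts at minute 55 and finishes at 55 + 57 = minute 112.

Working backward from the deadline:
Nothing follows data upload; the deadline of minute 264 is its only limit. It must start by 264 − 70 = minute 194.
Since data upload (must start by minute 194) depends on it, staining must finish by minute 194. Backing off its 14-minute duration gives a latest start of minute 180.
To finish by minute 264, secondary incubation (duration 20) must start no later than minute 244.
Wash step feeds staining (must start by minute 180); secondary incubation (must start by minute 244). Taking the minimum, wash step must finish by minute 180 and start by 180 − 25 = minute 155.
Lysis feeds wash step (must start by minute 155); staining (must start by minute 180). Taking the minimum, lysis must finish by minute 155 and start by 155 − 57 = minute 98.
So lysis can start as early as minute 55 and as late as minute 98, giving 98 − 55 = 43 minutes of slack.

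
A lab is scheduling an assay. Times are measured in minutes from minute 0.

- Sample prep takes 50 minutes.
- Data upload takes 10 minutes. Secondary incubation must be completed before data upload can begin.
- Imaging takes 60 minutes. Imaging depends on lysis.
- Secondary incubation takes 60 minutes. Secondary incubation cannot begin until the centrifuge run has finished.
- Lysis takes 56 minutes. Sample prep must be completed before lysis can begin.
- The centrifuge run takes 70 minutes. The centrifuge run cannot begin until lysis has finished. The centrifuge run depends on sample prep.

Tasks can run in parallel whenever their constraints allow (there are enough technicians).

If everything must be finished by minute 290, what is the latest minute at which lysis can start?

Nothing follows data upload; the deadline of minute 290 is its only limit. It must start by 290 − 10 = minute 280.
Secondary incubation feeds into data upload (must start by minute 280); so secondary incubation must finish by minute 280 and therefore start by minute 220.
The centrifuge run must finish before secondary incubation (must start by minute 220). With a 70-minute duration, the centrifuge run must start by 220 − 70 = minute 150.
To finish by minute 290, imaging (duration 60) must start no later than minute 230.
Lysis must finish in time for the centrifuge run (must start by minute 150); imaging (must start by minute 230). The tightest is minute 150, so lysis must start by 150 − 56 = minute 94.

94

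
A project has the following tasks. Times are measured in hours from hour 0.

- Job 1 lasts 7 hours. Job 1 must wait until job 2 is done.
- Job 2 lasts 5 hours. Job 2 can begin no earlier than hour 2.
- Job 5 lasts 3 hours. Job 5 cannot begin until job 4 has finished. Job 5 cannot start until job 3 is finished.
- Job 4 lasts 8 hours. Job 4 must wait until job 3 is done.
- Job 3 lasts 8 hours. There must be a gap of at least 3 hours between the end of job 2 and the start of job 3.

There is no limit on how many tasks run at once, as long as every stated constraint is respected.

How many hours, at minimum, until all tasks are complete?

29

After its own release at hour 2, job 2 can start at hour 2 and finishes at hour 7.
After job 2 (finishes hour 7, plus 3-hour gap → hour 10), job 3 can start at hour 10 and finishes at hour 18.
After job 3 (finishes hour 18), job 4 can start at hour 18 and finishes at hour 26.
Job 5 has to wait for job 4 (finishes hour 26); job 3 (finishes hour 18). The latest of these is hour 26, so job 5 runs hour 26 to 26 + 3 = hour 29.
Job 1 cannot begin until job 2 (finishes hour 7). It runs from hour 7 to 7 + 7 = hour 14.
All tasks are finished once the last one completes. Finish times: Job 1 at 14, Job 2 at 7, Job 3 at 18, Job 4 at 26, Job 5 at 29. The latest is hour 29.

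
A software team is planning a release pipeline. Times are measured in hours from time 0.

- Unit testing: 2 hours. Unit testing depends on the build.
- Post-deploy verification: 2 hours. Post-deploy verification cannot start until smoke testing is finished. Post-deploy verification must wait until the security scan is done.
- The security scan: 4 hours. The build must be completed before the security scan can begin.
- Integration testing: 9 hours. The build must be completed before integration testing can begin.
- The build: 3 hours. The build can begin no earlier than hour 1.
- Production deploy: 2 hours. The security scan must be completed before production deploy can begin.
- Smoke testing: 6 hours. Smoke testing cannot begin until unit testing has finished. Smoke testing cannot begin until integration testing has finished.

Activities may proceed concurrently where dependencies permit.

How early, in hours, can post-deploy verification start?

19

The build waits on its own release at hour 1, so it starts at hour 1 and finishes at 1 + 3 = hour 4.
The security scan waits on the build (finishes hour 4), so it starts at hour 4 and finishes at 4 + 4 = hour 8.
Integration testing cannot begin until the build (finishes hour 4). It runs from hour 4 to 4 + 9 = hour 13.
After the build (finishes hour 4), unit testing can start at hour 4 and finishes at hour 6.
For smoke testing: unit testing (finishes hour 6); integration testing (finishes hour 13). Taking the maximum gives a start of hour 13, and it finishes at 13 + 6 = hour 19.
Post-deploy verification waits on smoke testing (finishes hour 19); the security scan (finishes hour 8). The latest of these is hour 19, which is the earliest post-deploy verification can start.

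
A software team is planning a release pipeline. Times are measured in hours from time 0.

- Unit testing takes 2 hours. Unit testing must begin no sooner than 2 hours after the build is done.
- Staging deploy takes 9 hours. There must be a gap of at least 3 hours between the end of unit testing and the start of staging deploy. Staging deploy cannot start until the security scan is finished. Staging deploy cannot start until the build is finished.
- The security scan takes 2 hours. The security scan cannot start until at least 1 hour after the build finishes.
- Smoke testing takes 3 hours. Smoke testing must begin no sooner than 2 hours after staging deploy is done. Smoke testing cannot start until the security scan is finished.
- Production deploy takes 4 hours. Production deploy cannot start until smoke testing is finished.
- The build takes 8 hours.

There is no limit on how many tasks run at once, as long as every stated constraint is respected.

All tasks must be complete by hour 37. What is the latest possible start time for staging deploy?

19

Nothing follows production deploy; the deadline of hour 37 is its only limit. It must start by 37 − 4 = hour 33.
Smoke testing feeds into production deploy (must start by hour 33); so smoke testing must finish by hour 33 and therefore start by hour 30.
Staging deploy feeds into smoke testing (must start by hour 30, minus 2-hour gap → hour 28); so staging deploy must finish by hour 28 and therefore start by hour 19.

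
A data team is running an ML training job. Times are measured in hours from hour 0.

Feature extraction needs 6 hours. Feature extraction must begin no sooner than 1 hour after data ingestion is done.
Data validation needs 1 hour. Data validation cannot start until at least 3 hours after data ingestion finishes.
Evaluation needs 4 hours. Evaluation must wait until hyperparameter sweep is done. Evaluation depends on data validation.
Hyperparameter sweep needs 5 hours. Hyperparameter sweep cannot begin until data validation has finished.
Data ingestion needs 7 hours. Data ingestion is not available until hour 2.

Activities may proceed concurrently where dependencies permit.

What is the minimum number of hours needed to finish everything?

22

Data ingestion waits on its own release at hour 2, so it starts at hour 2 and finishes at 2 + 7 = hour 9.
Feature extraction cannot begin until data ingestion (finishes hour 9, plus 1-hour gap → hour 10). It runs from hour 10 to 10 + 6 = hour 16.
After data ingestion (finishes hour 9, plus 3-hour gap → hour 12), data validation can start at hour 12 and finishes at hour 13.
After data validation (finishes hour 13), hyperparameter sweep can start at hour 13 and finishes at hour 18.
Evaluation needs all of hyperparameter sweep (finishes hour 18); data validation (finishes hour 13). That puts its earliest start at hour 18; it finishes at 18 + 4 = hour 22.
All tasks are finished once the last one completes. Finish times: Data ingestion at 9, Data validation at 13, Feature extraction at 16, Hyperparameter sweep at 18, Evaluation at 22. The latest is hour 22.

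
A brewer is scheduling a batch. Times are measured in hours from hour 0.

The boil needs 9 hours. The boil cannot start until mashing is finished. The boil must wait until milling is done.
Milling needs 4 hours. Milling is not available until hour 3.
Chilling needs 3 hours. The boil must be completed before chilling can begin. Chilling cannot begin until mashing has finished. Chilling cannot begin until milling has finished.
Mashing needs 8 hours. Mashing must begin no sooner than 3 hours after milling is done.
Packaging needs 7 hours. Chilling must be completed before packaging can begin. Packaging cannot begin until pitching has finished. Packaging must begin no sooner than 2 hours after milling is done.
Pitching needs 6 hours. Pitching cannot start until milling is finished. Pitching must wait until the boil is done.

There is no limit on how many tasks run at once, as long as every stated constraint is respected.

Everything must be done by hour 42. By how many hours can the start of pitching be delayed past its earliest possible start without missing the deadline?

Milling cannot begin until its own release at hour 3. It runs from hour 3 to 3 + 4 = hour 7.
After milling (finishes hour 7, plus 3-hour gap → hour 10), mashing can start at hour 10 and finishes at hour 18.
The boil cannot start until mashing (finishes hour 18); milling (finishes hour 7). The controlling bound is hour 18, so the boil finishes at 18 + 9 = hour 27.
For pitching: milling (finishes hour 7); the boil (finishes hour 27). Taking the maximum gives a start of hour 27, and it finishes at 27 + 6 = hour 33.

Working backward from the deadline:
Nothing follows packaging; the deadline of hour 42 is its only limit. It must start by 42 − 7 = hour 35.
Pitching must finish before packaging (must start by hour 35). With a 6-hour duration, pitching must start by 35 − 6 = hour 29.
So pitching can start as early as hour 27 and as late as hour 29, giving 29 − 27 = 2 hours of slack.

2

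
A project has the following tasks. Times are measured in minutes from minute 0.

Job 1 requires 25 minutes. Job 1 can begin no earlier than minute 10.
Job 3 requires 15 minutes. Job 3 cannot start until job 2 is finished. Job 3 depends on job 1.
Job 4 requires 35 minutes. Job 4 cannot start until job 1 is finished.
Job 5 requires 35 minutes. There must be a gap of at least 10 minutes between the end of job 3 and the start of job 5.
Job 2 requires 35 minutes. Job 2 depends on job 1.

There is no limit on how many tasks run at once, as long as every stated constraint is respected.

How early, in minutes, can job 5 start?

Job 1 cannot begin until its own release at minute 10. It runs from minute 10 to 10 + 25 = minute 35.
Job 2 waits on job 1 (finishes minute 35), so it starts at minute 35 and finishes at 35 + 35 = minute 70.
Job 3 cannot start until job 2 (finishes minute 70); job 1 (finishes minute 35). The controlling bound is minute 70, so job 3 finishes at 70 + 15 = minute 85.
Job 5 waits on job 3 (finishes minute 85, plus 10-minute gap → minute 95), so the earliest it can start is minute 95.

95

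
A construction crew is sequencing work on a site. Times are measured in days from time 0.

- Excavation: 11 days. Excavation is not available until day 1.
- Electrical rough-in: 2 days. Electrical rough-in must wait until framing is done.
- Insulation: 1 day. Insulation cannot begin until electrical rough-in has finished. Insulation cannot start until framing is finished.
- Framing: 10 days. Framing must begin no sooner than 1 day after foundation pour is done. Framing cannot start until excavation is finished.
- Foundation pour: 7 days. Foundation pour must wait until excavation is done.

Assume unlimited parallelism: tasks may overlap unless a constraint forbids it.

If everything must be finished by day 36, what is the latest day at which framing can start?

23

Nothing follows insulation; the deadline of day 36 is its only limit. It must start by 36 − 1 = day 35.
Electrical rough-in has to be done before insulation (must start by day 35). That means finishing by day 35, i.e. starting by 35 − 2 = day 33.
Framing has several dependents: electrical rough-in (must start by day 33); insulation (must start by day 35). The earliest of those limits is day 33, so framing must start by 33 − 10 = day 23.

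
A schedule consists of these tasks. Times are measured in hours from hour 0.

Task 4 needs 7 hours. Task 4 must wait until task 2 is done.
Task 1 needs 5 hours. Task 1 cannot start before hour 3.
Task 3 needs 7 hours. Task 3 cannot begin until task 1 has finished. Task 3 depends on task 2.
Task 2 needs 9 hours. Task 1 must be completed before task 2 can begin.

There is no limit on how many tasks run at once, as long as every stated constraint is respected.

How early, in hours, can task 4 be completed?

Task 1 waits on its own release at hour 3, so it starts at hour 3 and finishes at 3 + 5 = hour 8.
Task 2 waits on task 1 (finishes hour 8), so it starts at hour 8 and finishes at 8 + 9 = hour 17.
After task 2 (finishes hour 17), task 4 can start at hour 17 and finishes at hour 24.

24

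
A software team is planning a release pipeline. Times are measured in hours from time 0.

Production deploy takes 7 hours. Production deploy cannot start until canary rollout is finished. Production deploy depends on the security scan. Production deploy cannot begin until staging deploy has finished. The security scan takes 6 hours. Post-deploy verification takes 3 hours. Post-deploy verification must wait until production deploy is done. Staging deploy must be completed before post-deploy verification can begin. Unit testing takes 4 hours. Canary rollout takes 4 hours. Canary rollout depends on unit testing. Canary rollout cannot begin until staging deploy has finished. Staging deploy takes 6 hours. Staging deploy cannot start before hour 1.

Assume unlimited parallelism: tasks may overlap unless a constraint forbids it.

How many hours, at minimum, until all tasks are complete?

21

Staging deploy cannot begin until its own release at hour 1. It runs from hour 1 to 1 + 6 = hour 7.
Nothing blocks the security scan, so it runs from hour 0 to hour 6.
Unit testing can start immediately at hour 0; it finishes at hour 4.
Canary rollout cannot start until unit testing (finishes hour 4); staging deploy (finishes hour 7). The controlling bound is hour 7, so canary rollout finishes at 7 + 4 = hour 11.
Production deploy has to wait for canary rollout (finishes hour 11); the security scan (finishes hour 6); staging deploy (finishes hour 7). The latest of these is hour 11, so production deploy runs hour 11 to 11 + 7 = hour 18.
Post-deploy verification has to wait for production deploy (finishes hour 18); staging deploy (finishes hour 7). The latest of these is hour 18, so post-deploy verification runs hour 18 to 18 + 3 = hour 21.
All tasks are finished once the last one completes. Finish times: Unit testing at 4, The security scan at 6, Staging deploy at 7, Canary rollout at 11, Production deploy at 18, Post-deploy verification at 21. The latest is hour 21.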